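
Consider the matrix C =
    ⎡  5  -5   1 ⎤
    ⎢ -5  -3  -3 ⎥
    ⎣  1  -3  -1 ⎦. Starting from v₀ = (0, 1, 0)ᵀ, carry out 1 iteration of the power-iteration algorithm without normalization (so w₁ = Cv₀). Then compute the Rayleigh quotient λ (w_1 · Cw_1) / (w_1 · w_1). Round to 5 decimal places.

w1 = Cv₀ = (5·0 + (-5)·1 + 1·0; (-5)·0 + (-3)·1 + (-3)·0; 1·0 + (-3)·1 + (-1)·0) = (-5, -3, -3)
Cw1 = (-13, 43, 7)
w1·Cw1 = (-5)·(-13) + (-3)·43 + (-3)·7 = -85; w1·w1 = (-5)·(-5) + (-3)·(-3) + (-3)·(-3) = 43
λ ≈ -85/43 = -1.97674

λ ≈ -1.97674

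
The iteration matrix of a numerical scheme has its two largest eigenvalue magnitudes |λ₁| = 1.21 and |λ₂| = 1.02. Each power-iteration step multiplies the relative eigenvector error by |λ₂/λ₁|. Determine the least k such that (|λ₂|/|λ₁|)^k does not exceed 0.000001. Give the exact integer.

81

|λ₂/λ₁| = 1.02/1.21 = 0.84298
Need k ≥ ln(0.000001) / ln(0.84298) = -13.8155 / -0.1708 ≈ 80.879
Smallest integer k satisfying the bound: 81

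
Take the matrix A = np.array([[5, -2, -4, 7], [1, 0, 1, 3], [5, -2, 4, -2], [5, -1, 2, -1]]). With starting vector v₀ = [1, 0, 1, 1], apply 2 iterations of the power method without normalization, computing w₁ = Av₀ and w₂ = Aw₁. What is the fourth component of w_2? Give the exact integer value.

43

w1 = Av₀ = (8, 5, 7, 6)
w2 = Aw1 = (44, 33, 46, 43)
The requested component of w2 is 43.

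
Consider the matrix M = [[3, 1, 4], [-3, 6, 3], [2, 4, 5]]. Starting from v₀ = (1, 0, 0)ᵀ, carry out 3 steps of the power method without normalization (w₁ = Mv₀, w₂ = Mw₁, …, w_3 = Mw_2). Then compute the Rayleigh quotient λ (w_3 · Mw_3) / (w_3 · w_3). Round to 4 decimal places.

w1 = Mv₀ = (3·1 + 1·0 + 4·0; (-3)·1 + 6·0 + 3·0; 2·1 + 4·0 + 5·0) = (3, -3, 2)
w2 = Mw1 = (3·3 + 1·(-3) + 4·2; (-3)·3 + 6·(-3) + 3·2; 2·3 + 4·(-3) + 5·2) = (14, -21, 4)
w3 = Mw2 = (37, -156, -36)
Mw3 = (-189, -1155, -730)
w3·Mw3 = 37·(-189) + (-156)·(-1155) + (-36)·(-730) = 199467; w3·w3 = 37·37 + (-156)·(-156) + (-36)·(-36) = 27001
λ ≈ 199467/27001 = 7.3874

7.3874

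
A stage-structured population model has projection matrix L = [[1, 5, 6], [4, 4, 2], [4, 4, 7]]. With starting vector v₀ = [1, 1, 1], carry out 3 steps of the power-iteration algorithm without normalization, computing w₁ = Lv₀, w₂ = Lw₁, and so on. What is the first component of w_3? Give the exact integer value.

w1 = Lv₀ = (12, 10, 15)
w2 = Lw1 = (152, 118, 193)
w3 = Lw2 = (1900, 1466, 2431)
The requested component of w3 is 1900.

1900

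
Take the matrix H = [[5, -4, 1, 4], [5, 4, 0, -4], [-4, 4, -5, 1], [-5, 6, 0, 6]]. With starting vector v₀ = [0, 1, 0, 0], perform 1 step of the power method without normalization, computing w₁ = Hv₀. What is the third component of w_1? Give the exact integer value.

w1 = Hv₀ = (-4, 4, 4, 6)
The requested component of w1 is 4.

4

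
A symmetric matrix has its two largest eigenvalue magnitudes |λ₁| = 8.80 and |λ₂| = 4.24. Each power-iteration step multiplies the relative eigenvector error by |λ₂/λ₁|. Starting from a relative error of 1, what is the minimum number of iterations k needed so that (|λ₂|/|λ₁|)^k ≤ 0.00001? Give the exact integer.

16

|λ₂/λ₁| = 4.24/8.80 = 0.48182
Need k ≥ ln(0.00001) / ln(0.48182) = -11.5129 / -0.7302 ≈ 15.767
Smallest integer k satisfying the bound: 16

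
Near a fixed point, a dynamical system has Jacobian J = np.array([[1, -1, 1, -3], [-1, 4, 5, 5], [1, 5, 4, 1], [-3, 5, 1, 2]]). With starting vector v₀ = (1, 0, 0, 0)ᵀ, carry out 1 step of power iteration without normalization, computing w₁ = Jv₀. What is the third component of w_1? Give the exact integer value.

w1 = Jv₀ = (1·1 + (-1)·0 + 1·0 + (-3)·0; (-1)·1 + 4·0 + 5·0 + 5·0; 1·1 + 5·0 + 4·0 + 1·0; (-3)·1 + 5·0 + 1·0 + 2·0) = (1, -1, 1, -3)
The requested component of w1 is 1.

1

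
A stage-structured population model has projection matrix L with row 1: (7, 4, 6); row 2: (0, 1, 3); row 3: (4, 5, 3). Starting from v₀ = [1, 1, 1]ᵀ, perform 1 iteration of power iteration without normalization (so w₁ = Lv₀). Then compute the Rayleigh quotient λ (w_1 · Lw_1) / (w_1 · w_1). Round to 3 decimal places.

w1 = Lv₀ = (17, 4, 12)
Lw1 = (207, 40, 124)
w1·Lw1 = 17·207 + 4·40 + 12·124 = 5167; w1·w1 = 17·17 + 4·4 + 12·12 = 449
λ ≈ 5167/449 = 11.508

11.508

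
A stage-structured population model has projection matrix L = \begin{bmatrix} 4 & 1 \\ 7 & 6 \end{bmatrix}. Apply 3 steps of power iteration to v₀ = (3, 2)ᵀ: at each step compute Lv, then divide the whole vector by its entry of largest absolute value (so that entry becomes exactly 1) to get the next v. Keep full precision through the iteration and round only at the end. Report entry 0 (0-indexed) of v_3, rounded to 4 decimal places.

Lv0 = (14.00000, 33.00000); divide by 33.00000 → v1 = (0.42424, 1.00000)
Lv1 = (2.69697, 8.96970); divide by 8.96970 → v2 = (0.30068, 1.00000)
Lv2 = (2.20270, 8.10473); divide by 8.10473 → v3 = (0.27178, 1.00000)
Requested entry of v3: 652/2399 = 0.2718

0.2718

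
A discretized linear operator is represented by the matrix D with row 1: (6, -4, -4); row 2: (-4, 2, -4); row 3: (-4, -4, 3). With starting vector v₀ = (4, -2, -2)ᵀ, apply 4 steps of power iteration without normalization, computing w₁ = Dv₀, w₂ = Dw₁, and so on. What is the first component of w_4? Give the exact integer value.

28520

w1 = Dv₀ = (40, -12, -14)
w2 = Dw1 = (344, -128, -154)
w3 = Dw2 = (3192, -1016, -1326)
w4 = Dw3 = (28520, -9496, -12682)
The requested component of w4 is 28520.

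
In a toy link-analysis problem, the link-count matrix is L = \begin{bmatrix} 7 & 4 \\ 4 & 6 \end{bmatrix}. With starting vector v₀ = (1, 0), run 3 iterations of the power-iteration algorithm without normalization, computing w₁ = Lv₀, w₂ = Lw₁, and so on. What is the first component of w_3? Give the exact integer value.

w1 = Lv₀ = (7·1 + 4·0; 4·1 + 6·0) = (7, 4)
w2 = Lw1 = (7·7 + 4·4; 4·7 + 6·4) = (65, 52)
w3 = Lw2 = (663, 572)
The requested component of w3 is 663.

663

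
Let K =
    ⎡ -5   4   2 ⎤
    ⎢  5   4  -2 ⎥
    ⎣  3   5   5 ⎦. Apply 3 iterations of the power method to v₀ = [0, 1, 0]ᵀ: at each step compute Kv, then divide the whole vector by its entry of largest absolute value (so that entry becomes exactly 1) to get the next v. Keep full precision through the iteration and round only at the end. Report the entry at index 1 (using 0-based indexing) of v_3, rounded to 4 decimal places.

0.0462

Kv0 = (4.00000, 4.00000, 5.00000); divide by 5.00000 → v1 = (0.80000, 0.80000, 1.00000)
Kv1 = (1.20000, 5.20000, 11.40000); divide by 11.40000 → v2 = (0.10526, 0.45614, 1.00000)
Kv2 = (3.29825, 0.35088, 7.59649); divide by 7.59649 → v3 = (0.43418, 0.04619, 1.00000)
Requested entry of v3: 20/433 = 0.0462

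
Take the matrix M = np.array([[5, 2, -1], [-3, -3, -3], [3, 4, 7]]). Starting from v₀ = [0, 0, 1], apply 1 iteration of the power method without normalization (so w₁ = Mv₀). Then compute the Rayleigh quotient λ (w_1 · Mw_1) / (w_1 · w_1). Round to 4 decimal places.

λ ≈ 4.7966

w1 = Mv₀ = (5·0 + 2·0 + (-1)·1; (-3)·0 + (-3)·0 + (-3)·1; 3·0 + 4·0 + 7·1) = (-1, -3, 7)
Mw1 = (-18, -9, 34)
w1·Mw1 = (-1)·(-18) + (-3)·(-9) + 7·34 = 283; w1·w1 = (-1)·(-1) + (-3)·(-3) + 7·7 = 59
λ ≈ 283/59 = 4.7966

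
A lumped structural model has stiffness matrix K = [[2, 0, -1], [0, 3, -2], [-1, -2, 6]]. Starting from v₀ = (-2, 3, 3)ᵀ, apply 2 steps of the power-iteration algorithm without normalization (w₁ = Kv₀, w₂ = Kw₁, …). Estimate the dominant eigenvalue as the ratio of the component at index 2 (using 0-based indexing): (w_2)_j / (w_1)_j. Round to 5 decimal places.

w1 = Kv₀ = (-7, 3, 14)
w2 = Kw1 = (-28, -19, 85)
Ratio at component: 85 / 14 = 6.07143

6.07143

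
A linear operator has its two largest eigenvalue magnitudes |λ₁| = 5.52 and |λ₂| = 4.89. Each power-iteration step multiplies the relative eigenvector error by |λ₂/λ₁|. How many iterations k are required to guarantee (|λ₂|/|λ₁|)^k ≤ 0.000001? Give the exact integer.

115

|λ₂/λ₁| = 4.89/5.52 = 0.88587
Need k ≥ ln(0.000001) / ln(0.88587) = -13.8155 / -0.1212 ≈ 114.003
Smallest integer k satisfying the bound: 115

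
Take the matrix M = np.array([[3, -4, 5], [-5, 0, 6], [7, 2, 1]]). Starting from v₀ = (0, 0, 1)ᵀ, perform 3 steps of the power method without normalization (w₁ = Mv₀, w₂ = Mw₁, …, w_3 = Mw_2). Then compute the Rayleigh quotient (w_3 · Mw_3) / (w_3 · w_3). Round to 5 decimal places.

w1 = Mv₀ = (3·0 + (-4)·0 + 5·1; (-5)·0 + 0·0 + 6·1; 7·0 + 2·0 + 1·1) = (5, 6, 1)
w2 = Mw1 = (3·5 + (-4)·6 + 5·1; (-5)·5 + 0·6 + 6·1; 7·5 + 2·6 + 1·1) = (-4, -19, 48)
w3 = Mw2 = (304, 308, -18)
Mw3 = (-410, -1628, 2726)
w3·Mw3 = 304·(-410) + 308·(-1628) + (-18)·2726 = -675132; w3·w3 = 304·304 + 308·308 + (-18)·(-18) = 187604
λ ≈ -675132/187604 = -3.59871

λ ≈ -3.59871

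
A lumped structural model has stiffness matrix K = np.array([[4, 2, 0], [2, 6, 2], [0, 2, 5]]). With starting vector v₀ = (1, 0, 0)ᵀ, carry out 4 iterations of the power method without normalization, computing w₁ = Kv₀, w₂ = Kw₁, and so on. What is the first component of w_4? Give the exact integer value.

816

w1 = Kv₀ = (4·1 + 2·0 + 0·0; 2·1 + 6·0 + 2·0; 0·1 + 2·0 + 5·0) = (4, 2, 0)
w2 = Kw1 = (4·4 + 2·2 + 0·0; 2·4 + 6·2 + 2·0; 0·4 + 2·2 + 5·0) = (20, 20, 4)
w3 = Kw2 = (120, 168, 60)
w4 = Kw3 = (816, 1368, 636)
The requested component of w4 is 816.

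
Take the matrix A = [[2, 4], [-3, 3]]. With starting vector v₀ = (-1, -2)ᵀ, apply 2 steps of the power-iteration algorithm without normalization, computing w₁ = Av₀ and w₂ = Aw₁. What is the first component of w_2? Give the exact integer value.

-32

w1 = Av₀ = (2·(-1) + 4·(-2); (-3)·(-1) + 3·(-2)) = (-10, -3)
w2 = Aw1 = (2·(-10) + 4·(-3); (-3)·(-10) + 3·(-3)) = (-32, 21)
The requested component of w2 is -32.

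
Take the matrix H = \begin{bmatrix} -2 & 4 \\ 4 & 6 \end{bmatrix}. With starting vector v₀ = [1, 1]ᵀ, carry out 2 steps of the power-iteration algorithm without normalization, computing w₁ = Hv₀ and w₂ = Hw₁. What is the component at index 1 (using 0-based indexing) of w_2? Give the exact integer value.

w1 = Hv₀ = ((-2)·1 + 4·1; 4·1 + 6·1) = (2, 10)
w2 = Hw1 = ((-2)·2 + 4·10; 4·2 + 6·10) = (36, 68)
The requested component of w2 is 68.

68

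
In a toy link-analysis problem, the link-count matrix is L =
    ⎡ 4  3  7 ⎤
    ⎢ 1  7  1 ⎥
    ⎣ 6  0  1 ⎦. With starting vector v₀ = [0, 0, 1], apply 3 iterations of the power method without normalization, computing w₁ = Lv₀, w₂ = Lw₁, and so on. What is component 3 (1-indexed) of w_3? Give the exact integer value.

w1 = Lv₀ = (7, 1, 1)
w2 = Lw1 = (38, 15, 43)
w3 = Lw2 = (498, 186, 271)
The requested component of w3 is 271.

271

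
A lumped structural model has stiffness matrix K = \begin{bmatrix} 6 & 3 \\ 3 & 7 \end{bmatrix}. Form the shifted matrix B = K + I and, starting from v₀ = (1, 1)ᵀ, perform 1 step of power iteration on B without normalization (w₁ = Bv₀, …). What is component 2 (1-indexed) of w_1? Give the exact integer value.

11

B = K + I has rows (7, 3); (3, 8)
w1 = Bv₀ = (7·1 + 3·1; 3·1 + 8·1) = (10, 11)
Requested component of w1: 11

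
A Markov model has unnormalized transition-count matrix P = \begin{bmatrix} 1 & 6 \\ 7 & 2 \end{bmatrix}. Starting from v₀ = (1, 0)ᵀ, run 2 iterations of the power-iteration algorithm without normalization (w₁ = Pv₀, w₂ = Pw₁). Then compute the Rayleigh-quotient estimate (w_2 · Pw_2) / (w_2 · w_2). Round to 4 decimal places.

λ ≈ 6.3188

w1 = Pv₀ = (1·1 + 6·0; 7·1 + 2·0) = (1, 7)
w2 = Pw1 = (1·1 + 6·7; 7·1 + 2·7) = (43, 21)
Pw2 = (169, 343)
w2·Pw2 = 43·169 + 21·343 = 14470; w2·w2 = 43·43 + 21·21 = 2290
λ ≈ 14470/2290 = 6.3188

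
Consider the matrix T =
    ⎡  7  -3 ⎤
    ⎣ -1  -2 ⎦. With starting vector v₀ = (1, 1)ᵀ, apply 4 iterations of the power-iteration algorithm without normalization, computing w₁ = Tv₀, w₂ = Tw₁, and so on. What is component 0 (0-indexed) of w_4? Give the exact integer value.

1894

w1 = Tv₀ = (7·1 + (-3)·1; (-1)·1 + (-2)·1) = (4, -3)
w2 = Tw1 = (7·4 + (-3)·(-3); (-1)·4 + (-2)·(-3)) = (37, 2)
w3 = Tw2 = (253, -41)
w4 = Tw3 = (1894, -171)
The requested component of w4 is 1894.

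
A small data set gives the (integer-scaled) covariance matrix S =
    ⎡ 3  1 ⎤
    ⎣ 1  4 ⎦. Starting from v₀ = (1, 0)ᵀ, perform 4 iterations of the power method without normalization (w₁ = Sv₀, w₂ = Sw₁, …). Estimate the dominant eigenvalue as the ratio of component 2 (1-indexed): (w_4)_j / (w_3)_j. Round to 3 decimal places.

λ ≈ 4.974

w1 = Sv₀ = (3·1 + 1·0; 1·1 + 4·0) = (3, 1)
w2 = Sw1 = (3·3 + 1·1; 1·3 + 4·1) = (10, 7)
w3 = Sw2 = (37, 38)
w4 = Sw3 = (149, 189)
Ratio at component: 189 / 38 = 4.974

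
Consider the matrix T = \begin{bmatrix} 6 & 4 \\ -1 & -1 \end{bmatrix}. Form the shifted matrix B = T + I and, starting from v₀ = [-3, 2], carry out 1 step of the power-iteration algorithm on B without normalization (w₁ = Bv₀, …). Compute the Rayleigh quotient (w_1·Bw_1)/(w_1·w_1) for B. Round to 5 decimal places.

5.98876

B = T + I has rows (7, 4); (-1, 0)
w1 = Bv₀ = (7·(-3) + 4·2; (-1)·(-3) + 0·2) = (-13, 3)
Bw1 = (-79, 13)
w1·Bw1 = 1066; w1·w1 = 178; μ ≈ 1066/178 = 5.98876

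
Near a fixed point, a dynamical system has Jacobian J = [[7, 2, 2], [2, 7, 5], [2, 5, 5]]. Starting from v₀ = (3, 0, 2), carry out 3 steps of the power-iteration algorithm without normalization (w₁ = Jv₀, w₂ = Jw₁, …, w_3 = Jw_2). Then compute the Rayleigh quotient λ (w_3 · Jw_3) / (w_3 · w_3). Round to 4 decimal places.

w1 = Jv₀ = (7·3 + 2·0 + 2·2; 2·3 + 7·0 + 5·2; 2·3 + 5·0 + 5·2) = (25, 16, 16)
w2 = Jw1 = (7·25 + 2·16 + 2·16; 2·25 + 7·16 + 5·16; 2·25 + 5·16 + 5·16) = (239, 242, 210)
w3 = Jw2 = (2577, 3222, 2738)
Jw3 = (29959, 41398, 34954)
w3·Jw3 = 2577·29959 + 3222·41398 + 2738·34954 = 306292751; w3·w3 = 2577·2577 + 3222·3222 + 2738·2738 = 24518857
λ ≈ 306292751/24518857 = 12.4921

λ ≈ 12.4921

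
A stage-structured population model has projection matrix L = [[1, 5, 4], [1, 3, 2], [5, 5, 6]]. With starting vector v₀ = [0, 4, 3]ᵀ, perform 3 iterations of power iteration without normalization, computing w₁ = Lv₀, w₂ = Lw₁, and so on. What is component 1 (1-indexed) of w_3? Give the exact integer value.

2996

w1 = Lv₀ = (1·0 + 5·4 + 4·3; 1·0 + 3·4 + 2·3; 5·0 + 5·4 + 6·3) = (32, 18, 38)
w2 = Lw1 = (1·32 + 5·18 + 4·38; 1·32 + 3·18 + 2·38; 5·32 + 5·18 + 6·38) = (274, 162, 478)
w3 = Lw2 = (2996, 1716, 5048)
The requested component of w3 is 2996.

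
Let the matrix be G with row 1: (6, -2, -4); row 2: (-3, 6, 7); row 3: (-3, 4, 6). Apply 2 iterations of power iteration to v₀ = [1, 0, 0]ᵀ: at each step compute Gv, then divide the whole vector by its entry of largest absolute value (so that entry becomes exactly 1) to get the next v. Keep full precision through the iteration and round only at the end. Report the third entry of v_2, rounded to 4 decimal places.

Gv0 = (6.00000, -3.00000, -3.00000); divide by 6.00000 → v1 = (1.00000, -0.50000, -0.50000)
Gv1 = (9.00000, -9.50000, -8.00000); divide by -9.50000 → v2 = (-0.94737, 1.00000, 0.84211)
Requested entry of v2: -48/-57 = 0.8421

0.8421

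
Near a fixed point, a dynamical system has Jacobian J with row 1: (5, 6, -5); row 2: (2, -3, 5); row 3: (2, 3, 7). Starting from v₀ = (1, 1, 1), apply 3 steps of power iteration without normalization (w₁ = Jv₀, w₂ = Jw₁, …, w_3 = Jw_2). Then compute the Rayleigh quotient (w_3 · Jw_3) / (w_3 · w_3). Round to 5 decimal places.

λ ≈ 8.24699

w1 = Jv₀ = (6, 4, 12)
w2 = Jw1 = (-6, 60, 108)
w3 = Jw2 = (-210, 348, 924)
Jw3 = (-3582, 3156, 7092)
w3·Jw3 = (-210)·(-3582) + 348·3156 + 924·7092 = 8403516; w3·w3 = (-210)·(-210) + 348·348 + 924·924 = 1018980
λ ≈ 8403516/1018980 = 8.24699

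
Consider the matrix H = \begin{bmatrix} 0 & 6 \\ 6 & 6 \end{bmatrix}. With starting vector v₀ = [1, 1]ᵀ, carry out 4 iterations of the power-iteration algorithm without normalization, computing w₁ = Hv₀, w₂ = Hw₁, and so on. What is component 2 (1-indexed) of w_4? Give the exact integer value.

w1 = Hv₀ = (6, 12)
w2 = Hw1 = (72, 108)
w3 = Hw2 = (648, 1080)
w4 = Hw3 = (6480, 10368)
The requested component of w4 is 10368.

10368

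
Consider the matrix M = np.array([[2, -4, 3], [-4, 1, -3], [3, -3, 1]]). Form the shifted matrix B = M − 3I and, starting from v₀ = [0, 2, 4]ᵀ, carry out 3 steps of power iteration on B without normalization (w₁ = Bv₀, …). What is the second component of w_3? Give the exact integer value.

-452

B = M − 3I has rows (-1, -4, 3); (-4, -2, -3); (3, -3, -2)
w1 = Bv₀ = ((-1)·0 + (-4)·2 + 3·4; (-4)·0 + (-2)·2 + (-3)·4; 3·0 + (-3)·2 + (-2)·4) = (4, -16, -14)
w2 = Bw1 = ((-1)·4 + (-4)·(-16) + 3·(-14); (-4)·4 + (-2)·(-16) + (-3)·(-14); 3·4 + (-3)·(-16) + (-2)·(-14)) = (18, 58, 88)
w3 = Bw2 = (14, -452, -296)
Requested component of w3: -452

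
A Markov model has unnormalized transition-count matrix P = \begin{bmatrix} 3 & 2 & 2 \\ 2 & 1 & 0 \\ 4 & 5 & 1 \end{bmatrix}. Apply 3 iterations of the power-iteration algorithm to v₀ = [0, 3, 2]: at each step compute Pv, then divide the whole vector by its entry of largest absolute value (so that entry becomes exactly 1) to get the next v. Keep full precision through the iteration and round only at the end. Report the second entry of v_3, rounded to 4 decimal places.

Pv0 = (10.00000, 3.00000, 17.00000); divide by 17.00000 → v1 = (0.58824, 0.17647, 1.00000)
Pv1 = (4.11765, 1.35294, 4.23529); divide by 4.23529 → v2 = (0.97222, 0.31944, 1.00000)
Pv2 = (5.55556, 2.26389, 6.48611); divide by 6.48611 → v3 = (0.85653, 0.34904, 1.00000)
Requested entry of v3: 163/467 = 0.3490

0.3490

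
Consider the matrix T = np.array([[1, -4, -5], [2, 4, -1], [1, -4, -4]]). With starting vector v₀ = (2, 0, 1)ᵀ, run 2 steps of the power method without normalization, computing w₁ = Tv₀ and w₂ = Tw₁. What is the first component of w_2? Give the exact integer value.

w1 = Tv₀ = (-3, 3, -2)
w2 = Tw1 = (-5, 8, -7)
The requested component of w2 is -5.

-5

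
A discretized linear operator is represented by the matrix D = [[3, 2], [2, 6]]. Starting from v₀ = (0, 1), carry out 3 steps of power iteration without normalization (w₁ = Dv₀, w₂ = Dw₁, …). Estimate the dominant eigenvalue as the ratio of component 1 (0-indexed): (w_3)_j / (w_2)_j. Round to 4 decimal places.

λ ≈ 6.9000

w1 = Dv₀ = (3·0 + 2·1; 2·0 + 6·1) = (2, 6)
w2 = Dw1 = (3·2 + 2·6; 2·2 + 6·6) = (18, 40)
w3 = Dw2 = (134, 276)
Ratio at component: 276 / 40 = 6.9000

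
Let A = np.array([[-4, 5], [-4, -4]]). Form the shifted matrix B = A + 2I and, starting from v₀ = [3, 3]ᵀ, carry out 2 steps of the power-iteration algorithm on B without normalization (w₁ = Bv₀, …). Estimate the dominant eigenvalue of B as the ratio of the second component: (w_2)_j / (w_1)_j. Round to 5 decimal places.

0.00000

B = A + 2I has rows (-2, 5); (-4, -2)
w1 = Bv₀ = (9, -18)
w2 = Bw1 = (-108, 0)
Ratio: 0/-18 = 0.00000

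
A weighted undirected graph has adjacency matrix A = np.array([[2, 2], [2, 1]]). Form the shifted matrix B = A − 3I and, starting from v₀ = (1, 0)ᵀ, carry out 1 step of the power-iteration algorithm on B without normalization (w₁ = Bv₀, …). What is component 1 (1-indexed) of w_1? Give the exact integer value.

B = A − 3I has rows (-1, 2); (2, -2)
w1 = Bv₀ = (-1, 2)
Requested component of w1: -1

-1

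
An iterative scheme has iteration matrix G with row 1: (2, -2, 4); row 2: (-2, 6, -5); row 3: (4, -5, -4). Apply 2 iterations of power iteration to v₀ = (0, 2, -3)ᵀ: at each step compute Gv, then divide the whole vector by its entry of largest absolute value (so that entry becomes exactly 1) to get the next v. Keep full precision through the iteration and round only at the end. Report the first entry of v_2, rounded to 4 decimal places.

Gv0 = (-16.00000, 27.00000, 2.00000); divide by 27.00000 → v1 = (-0.59259, 1.00000, 0.07407)
Gv1 = (-2.88889, 6.81481, -7.66667); divide by -7.66667 → v2 = (0.37681, -0.88889, 1.00000)
Requested entry of v2: -78/-207 = 0.3768

0.3768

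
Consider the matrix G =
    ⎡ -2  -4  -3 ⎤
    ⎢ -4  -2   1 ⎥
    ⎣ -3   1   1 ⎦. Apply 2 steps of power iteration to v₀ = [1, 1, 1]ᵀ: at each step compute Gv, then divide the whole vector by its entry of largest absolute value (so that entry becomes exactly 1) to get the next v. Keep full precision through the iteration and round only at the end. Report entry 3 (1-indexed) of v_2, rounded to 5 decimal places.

0.46667

Gv0 = (-9.000000, -5.000000, -1.000000); divide by -9.000000 → v1 = (1.000000, 0.555556, 0.111111)
Gv1 = (-4.555556, -5.000000, -2.333333); divide by -5.000000 → v2 = (0.911111, 1.000000, 0.466667)
Requested entry of v2: 21/45 = 0.46667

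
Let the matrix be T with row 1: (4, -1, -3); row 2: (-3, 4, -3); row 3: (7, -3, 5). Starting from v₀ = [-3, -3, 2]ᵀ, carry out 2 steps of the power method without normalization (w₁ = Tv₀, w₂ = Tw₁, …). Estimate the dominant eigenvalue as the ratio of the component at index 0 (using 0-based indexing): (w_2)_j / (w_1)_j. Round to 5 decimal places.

w1 = Tv₀ = (4·(-3) + (-1)·(-3) + (-3)·2; (-3)·(-3) + 4·(-3) + (-3)·2; 7·(-3) + (-3)·(-3) + 5·2) = (-15, -9, -2)
w2 = Tw1 = (4·(-15) + (-1)·(-9) + (-3)·(-2); (-3)·(-15) + 4·(-9) + (-3)·(-2); 7·(-15) + (-3)·(-9) + 5·(-2)) = (-45, 15, -88)
Ratio at component: -45 / -15 = 3.00000

3.00000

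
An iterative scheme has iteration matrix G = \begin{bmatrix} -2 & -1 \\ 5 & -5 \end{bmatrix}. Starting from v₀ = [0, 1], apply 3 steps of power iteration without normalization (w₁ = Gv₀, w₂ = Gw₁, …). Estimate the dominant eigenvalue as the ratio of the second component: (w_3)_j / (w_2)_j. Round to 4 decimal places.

λ ≈ -3.2500

w1 = Gv₀ = ((-2)·0 + (-1)·1; 5·0 + (-5)·1) = (-1, -5)
w2 = Gw1 = ((-2)·(-1) + (-1)·(-5); 5·(-1) + (-5)·(-5)) = (7, 20)
w3 = Gw2 = (-34, -65)
Ratio at component: -65 / 20 = -3.2500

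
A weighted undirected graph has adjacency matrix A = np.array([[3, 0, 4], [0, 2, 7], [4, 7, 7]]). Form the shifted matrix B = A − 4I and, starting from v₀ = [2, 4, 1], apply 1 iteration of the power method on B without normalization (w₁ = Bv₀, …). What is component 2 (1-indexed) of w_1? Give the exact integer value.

-1

B = A − 4I has rows (-1, 0, 4); (0, -2, 7); (4, 7, 3)
w1 = Bv₀ = ((-1)·2 + 0·4 + 4·1; 0·2 + (-2)·4 + 7·1; 4·2 + 7·4 + 3·1) = (2, -1, 39)
Requested component of w1: -1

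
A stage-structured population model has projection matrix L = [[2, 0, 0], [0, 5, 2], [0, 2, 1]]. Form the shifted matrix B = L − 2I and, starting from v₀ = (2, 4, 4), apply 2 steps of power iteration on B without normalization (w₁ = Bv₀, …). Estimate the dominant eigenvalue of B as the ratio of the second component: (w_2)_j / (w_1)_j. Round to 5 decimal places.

μ ≈ 3.40000

B = L − 2I has rows (0, 0, 0); (0, 3, 2); (0, 2, -1)
w1 = Bv₀ = (0·2 + 0·4 + 0·4; 0·2 + 3·4 + 2·4; 0·2 + 2·4 + (-1)·4) = (0, 20, 4)
w2 = Bw1 = (0·0 + 0·20 + 0·4; 0·0 + 3·20 + 2·4; 0·0 + 2·20 + (-1)·4) = (0, 68, 36)
Ratio: 68/20 = 3.40000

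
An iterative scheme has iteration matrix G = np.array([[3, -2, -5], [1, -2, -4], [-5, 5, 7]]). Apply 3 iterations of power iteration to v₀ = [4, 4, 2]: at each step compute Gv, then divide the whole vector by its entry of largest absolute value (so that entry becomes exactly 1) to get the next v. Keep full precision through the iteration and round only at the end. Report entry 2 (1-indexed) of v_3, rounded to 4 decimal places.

-0.4290

Gv0 = (-6.00000, -12.00000, 14.00000); divide by 14.00000 → v1 = (-0.42857, -0.85714, 1.00000)
Gv1 = (-4.57143, -2.71429, 4.85714); divide by 4.85714 → v2 = (-0.94118, -0.55882, 1.00000)
Gv2 = (-6.70588, -3.82353, 8.91176); divide by 8.91176 → v3 = (-0.75248, -0.42904, 1.00000)
Requested entry of v3: -260/606 = -0.4290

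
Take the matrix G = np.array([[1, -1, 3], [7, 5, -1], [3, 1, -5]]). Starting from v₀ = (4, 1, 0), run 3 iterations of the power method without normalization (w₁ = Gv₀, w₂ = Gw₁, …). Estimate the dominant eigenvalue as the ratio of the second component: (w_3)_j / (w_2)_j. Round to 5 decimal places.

5.49711

w1 = Gv₀ = (3, 33, 13)
w2 = Gw1 = (9, 173, -23)
w3 = Gw2 = (-233, 951, 315)
Ratio at component: 951 / 173 = 5.49711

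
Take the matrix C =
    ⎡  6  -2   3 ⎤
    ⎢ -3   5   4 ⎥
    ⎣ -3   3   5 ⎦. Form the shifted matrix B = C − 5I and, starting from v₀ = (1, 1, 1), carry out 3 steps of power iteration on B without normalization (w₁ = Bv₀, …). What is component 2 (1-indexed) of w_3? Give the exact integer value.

-12

B = C − 5I has rows (1, -2, 3); (-3, 0, 4); (-3, 3, 0)
w1 = Bv₀ = (2, 1, 0)
w2 = Bw1 = (0, -6, -3)
w3 = Bw2 = (3, -12, -18)
Requested component of w3: -12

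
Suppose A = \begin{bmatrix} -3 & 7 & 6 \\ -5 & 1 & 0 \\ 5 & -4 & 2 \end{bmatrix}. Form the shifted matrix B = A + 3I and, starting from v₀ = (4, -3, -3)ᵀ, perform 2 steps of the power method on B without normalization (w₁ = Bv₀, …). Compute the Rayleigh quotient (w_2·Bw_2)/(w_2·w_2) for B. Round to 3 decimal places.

μ ≈ -1.307

B = A + 3I has rows (0, 7, 6); (-5, 4, 0); (5, -4, 5)
w1 = Bv₀ = (0·4 + 7·(-3) + 6·(-3); (-5)·4 + 4·(-3) + 0·(-3); 5·4 + (-4)·(-3) + 5·(-3)) = (-39, -32, 17)
w2 = Bw1 = (0·(-39) + 7·(-32) + 6·17; (-5)·(-39) + 4·(-32) + 0·17; 5·(-39) + (-4)·(-32) + 5·17) = (-122, 67, 18)
Bw2 = (577, 878, -788)
w2·Bw2 = -25752; w2·w2 = 19697; μ ≈ -25752/19697 = -1.307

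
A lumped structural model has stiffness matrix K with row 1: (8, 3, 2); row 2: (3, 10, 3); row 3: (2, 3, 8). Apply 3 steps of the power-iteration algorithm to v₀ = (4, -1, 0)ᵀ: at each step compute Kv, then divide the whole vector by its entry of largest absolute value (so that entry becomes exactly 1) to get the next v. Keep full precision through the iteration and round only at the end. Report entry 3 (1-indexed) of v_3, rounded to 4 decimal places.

0.6622

Kv0 = (29.00000, 2.00000, 5.00000); divide by 29.00000 → v1 = (1.00000, 0.06897, 0.17241)
Kv1 = (8.55172, 4.20690, 3.58621); divide by 8.55172 → v2 = (1.00000, 0.49194, 0.41935)
Kv2 = (10.31452, 9.17742, 6.83065); divide by 10.31452 → v3 = (1.00000, 0.88976, 0.66224)
Requested entry of v3: 1694/2558 = 0.6622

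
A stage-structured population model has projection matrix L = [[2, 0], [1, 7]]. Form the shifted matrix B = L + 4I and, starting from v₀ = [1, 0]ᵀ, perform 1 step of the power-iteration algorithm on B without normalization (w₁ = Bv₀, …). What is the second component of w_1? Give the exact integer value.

1

B = L + 4I has rows (6, 0); (1, 11)
w1 = Bv₀ = (6·1 + 0·0; 1·1 + 11·0) = (6, 1)
Requested component of w1: 1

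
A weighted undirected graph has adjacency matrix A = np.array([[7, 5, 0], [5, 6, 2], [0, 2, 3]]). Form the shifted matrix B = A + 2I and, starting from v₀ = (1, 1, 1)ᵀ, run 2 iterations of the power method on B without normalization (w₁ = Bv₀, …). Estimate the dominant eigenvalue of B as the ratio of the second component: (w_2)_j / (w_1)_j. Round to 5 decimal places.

B = A + 2I has rows (9, 5, 0); (5, 8, 2); (0, 2, 5)
w1 = Bv₀ = (14, 15, 7)
w2 = Bw1 = (201, 204, 65)
Ratio: 204/15 = 13.60000

13.60000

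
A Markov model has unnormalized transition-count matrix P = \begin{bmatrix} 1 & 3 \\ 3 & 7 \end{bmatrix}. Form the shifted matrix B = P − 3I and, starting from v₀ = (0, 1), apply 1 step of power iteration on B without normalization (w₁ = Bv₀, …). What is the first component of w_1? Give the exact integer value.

3

B = P − 3I has rows (-2, 3); (3, 4)
w1 = Bv₀ = ((-2)·0 + 3·1; 3·0 + 4·1) = (3, 4)
Requested component of w1: 3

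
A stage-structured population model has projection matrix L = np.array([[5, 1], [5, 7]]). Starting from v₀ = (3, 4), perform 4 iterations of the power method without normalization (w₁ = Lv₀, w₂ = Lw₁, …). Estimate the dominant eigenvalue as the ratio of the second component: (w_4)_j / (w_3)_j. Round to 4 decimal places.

w1 = Lv₀ = (5·3 + 1·4; 5·3 + 7·4) = (19, 43)
w2 = Lw1 = (5·19 + 1·43; 5·19 + 7·43) = (138, 396)
w3 = Lw2 = (1086, 3462)
w4 = Lw3 = (8892, 29664)
Ratio at component: 29664 / 3462 = 8.5685

λ ≈ 8.5685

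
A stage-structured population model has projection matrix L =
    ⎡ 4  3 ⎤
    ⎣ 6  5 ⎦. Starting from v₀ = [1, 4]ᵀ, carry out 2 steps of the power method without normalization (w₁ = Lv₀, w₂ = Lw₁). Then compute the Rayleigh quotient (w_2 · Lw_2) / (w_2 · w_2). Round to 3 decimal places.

w1 = Lv₀ = (4·1 + 3·4; 6·1 + 5·4) = (16, 26)
w2 = Lw1 = (4·16 + 3·26; 6·16 + 5·26) = (142, 226)
Lw2 = (1246, 1982)
w2·Lw2 = 142·1246 + 226·1982 = 624864; w2·w2 = 142·142 + 226·226 = 71240
λ ≈ 624864/71240 = 8.771

λ ≈ 8.771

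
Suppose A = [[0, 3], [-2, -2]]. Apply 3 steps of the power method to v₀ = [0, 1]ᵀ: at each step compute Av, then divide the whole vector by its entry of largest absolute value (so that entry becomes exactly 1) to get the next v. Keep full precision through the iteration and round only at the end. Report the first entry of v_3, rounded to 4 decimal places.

Av0 = (3.00000, -2.00000); divide by 3.00000 → v1 = (1.00000, -0.66667)
Av1 = (-2.00000, -0.66667); divide by -2.00000 → v2 = (1.00000, 0.33333)
Av2 = (1.00000, -2.66667); divide by -2.66667 → v3 = (-0.37500, 1.00000)
Requested entry of v3: -6/16 = -0.3750

-0.3750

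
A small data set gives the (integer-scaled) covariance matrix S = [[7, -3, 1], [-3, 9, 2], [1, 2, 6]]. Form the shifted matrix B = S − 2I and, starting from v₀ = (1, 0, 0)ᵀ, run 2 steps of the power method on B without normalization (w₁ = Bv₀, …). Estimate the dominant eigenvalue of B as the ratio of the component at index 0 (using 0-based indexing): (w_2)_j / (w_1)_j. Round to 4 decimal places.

μ ≈ 7.0000

B = S − 2I has rows (5, -3, 1); (-3, 7, 2); (1, 2, 4)
w1 = Bv₀ = (5·1 + (-3)·0 + 1·0; (-3)·1 + 7·0 + 2·0; 1·1 + 2·0 + 4·0) = (5, -3, 1)
w2 = Bw1 = (5·5 + (-3)·(-3) + 1·1; (-3)·5 + 7·(-3) + 2·1; 1·5 + 2·(-3) + 4·1) = (35, -34, 3)
Ratio: 35/5 = 7.0000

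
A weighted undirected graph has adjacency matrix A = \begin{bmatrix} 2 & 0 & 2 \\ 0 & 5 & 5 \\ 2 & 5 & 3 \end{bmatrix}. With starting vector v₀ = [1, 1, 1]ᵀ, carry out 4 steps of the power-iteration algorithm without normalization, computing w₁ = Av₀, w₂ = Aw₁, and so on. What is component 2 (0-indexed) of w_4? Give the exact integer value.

7624

w1 = Av₀ = (4, 10, 10)
w2 = Aw1 = (28, 100, 88)
w3 = Aw2 = (232, 940, 820)
w4 = Aw3 = (2104, 8800, 7624)
The requested component of w4 is 7624.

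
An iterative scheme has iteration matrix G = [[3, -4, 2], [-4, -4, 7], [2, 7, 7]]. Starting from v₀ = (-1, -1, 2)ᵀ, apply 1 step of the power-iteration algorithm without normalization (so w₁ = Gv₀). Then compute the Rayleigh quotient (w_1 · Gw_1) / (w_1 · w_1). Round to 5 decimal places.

-1.73408

w1 = Gv₀ = (5, 22, 5)
Gw1 = (-63, -73, 199)
w1·Gw1 = 5·(-63) + 22·(-73) + 5·199 = -926; w1·w1 = 5·5 + 22·22 + 5·5 = 534
λ ≈ -926/534 = -1.73408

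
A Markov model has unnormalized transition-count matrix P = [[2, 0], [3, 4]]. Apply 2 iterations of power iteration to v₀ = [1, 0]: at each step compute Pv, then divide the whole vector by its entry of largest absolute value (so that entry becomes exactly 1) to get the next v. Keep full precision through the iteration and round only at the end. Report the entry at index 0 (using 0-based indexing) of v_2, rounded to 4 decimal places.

Pv0 = (2.00000, 3.00000); divide by 3.00000 → v1 = (0.66667, 1.00000)
Pv1 = (1.33333, 6.00000); divide by 6.00000 → v2 = (0.22222, 1.00000)
Requested entry of v2: 4/18 = 0.2222

0.2222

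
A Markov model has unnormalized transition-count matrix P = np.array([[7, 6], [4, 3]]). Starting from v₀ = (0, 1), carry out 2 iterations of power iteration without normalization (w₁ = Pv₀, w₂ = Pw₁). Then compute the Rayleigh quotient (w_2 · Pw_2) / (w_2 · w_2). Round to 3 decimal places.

10.294

w1 = Pv₀ = (7·0 + 6·1; 4·0 + 3·1) = (6, 3)
w2 = Pw1 = (7·6 + 6·3; 4·6 + 3·3) = (60, 33)
Pw2 = (618, 339)
w2·Pw2 = 60·618 + 33·339 = 48267; w2·w2 = 60·60 + 33·33 = 4689
λ ≈ 48267/4689 = 10.294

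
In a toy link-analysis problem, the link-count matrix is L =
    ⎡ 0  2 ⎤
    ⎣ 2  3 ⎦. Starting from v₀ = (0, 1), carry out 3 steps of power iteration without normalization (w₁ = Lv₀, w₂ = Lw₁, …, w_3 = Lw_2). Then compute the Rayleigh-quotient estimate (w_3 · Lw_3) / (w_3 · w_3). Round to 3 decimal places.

w1 = Lv₀ = (0·0 + 2·1; 2·0 + 3·1) = (2, 3)
w2 = Lw1 = (0·2 + 2·3; 2·2 + 3·3) = (6, 13)
w3 = Lw2 = (26, 51)
Lw3 = (102, 205)
w3·Lw3 = 26·102 + 51·205 = 13107; w3·w3 = 26·26 + 51·51 = 3277
λ ≈ 13107/3277 = 4.000

λ ≈ 4.000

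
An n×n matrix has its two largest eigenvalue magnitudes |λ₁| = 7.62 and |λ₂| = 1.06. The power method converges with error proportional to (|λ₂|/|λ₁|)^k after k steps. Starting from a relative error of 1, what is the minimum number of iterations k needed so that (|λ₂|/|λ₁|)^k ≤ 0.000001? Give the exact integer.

|λ₂/λ₁| = 1.06/7.62 = 0.13911
Need k ≥ ln(0.000001) / ln(0.13911) = -13.8155 / -1.9725 ≈ 7.004
Smallest integer k satisfying the bound: 8

8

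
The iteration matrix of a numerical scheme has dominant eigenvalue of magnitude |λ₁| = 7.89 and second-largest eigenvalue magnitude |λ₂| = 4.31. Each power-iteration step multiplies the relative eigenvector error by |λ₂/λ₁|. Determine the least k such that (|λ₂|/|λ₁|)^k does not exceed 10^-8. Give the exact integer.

|λ₂/λ₁| = 4.31/7.89 = 0.54626
Need k ≥ ln(10^-8) / ln(0.54626) = -18.4207 / -0.6047 ≈ 30.465
Smallest integer k satisfying the bound: 31

31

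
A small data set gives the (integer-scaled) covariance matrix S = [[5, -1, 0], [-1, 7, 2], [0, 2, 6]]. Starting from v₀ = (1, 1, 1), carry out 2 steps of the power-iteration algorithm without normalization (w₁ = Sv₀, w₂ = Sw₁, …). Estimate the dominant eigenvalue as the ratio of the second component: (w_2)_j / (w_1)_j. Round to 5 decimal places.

λ ≈ 8.50000

w1 = Sv₀ = (4, 8, 8)
w2 = Sw1 = (12, 68, 64)
Ratio at component: 68 / 8 = 8.50000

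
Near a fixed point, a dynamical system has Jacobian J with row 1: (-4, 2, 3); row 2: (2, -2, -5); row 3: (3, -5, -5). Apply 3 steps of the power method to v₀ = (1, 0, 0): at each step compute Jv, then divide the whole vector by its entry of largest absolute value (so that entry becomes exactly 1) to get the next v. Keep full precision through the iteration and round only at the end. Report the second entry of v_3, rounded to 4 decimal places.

Jv0 = (-4.00000, 2.00000, 3.00000); divide by -4.00000 → v1 = (1.00000, -0.50000, -0.75000)
Jv1 = (-7.25000, 6.75000, 9.25000); divide by 9.25000 → v2 = (-0.78378, 0.72973, 1.00000)
Jv2 = (7.59459, -8.02703, -11.00000); divide by -11.00000 → v3 = (-0.69042, 0.72973, 1.00000)
Requested entry of v3: 297/407 = 0.7297

0.7297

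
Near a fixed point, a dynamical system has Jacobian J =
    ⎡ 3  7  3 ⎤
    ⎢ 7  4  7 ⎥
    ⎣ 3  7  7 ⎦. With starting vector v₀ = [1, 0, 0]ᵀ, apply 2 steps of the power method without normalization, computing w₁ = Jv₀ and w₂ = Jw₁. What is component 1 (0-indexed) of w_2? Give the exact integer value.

70

w1 = Jv₀ = (3·1 + 7·0 + 3·0; 7·1 + 4·0 + 7·0; 3·1 + 7·0 + 7·0) = (3, 7, 3)
w2 = Jw1 = (3·3 + 7·7 + 3·3; 7·3 + 4·7 + 7·3; 3·3 + 7·7 + 7·3) = (67, 70, 79)
The requested component of w2 is 70.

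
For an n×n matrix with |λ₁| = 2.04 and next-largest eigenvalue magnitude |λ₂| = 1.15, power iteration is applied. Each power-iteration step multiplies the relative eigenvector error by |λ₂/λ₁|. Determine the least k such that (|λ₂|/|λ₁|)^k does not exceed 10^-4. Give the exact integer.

17

|λ₂/λ₁| = 1.15/2.04 = 0.56373
Need k ≥ ln(10^-4) / ln(0.56373) = -9.2103 / -0.5732 ≈ 16.069
Smallest integer k satisfying the bound: 17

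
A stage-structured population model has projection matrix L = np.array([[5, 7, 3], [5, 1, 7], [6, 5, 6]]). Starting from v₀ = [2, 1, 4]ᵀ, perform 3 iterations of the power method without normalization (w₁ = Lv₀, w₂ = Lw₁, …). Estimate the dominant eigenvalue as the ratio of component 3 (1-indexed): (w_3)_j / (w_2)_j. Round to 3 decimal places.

w1 = Lv₀ = (29, 39, 41)
w2 = Lw1 = (541, 471, 615)
w3 = Lw2 = (7847, 7481, 9291)
Ratio at component: 9291 / 615 = 15.107

λ ≈ 15.107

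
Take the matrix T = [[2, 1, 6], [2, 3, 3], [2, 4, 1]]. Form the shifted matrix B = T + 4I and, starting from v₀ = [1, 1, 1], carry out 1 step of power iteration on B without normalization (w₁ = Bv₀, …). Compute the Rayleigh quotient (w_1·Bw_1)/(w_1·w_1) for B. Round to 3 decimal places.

μ ≈ 11.896

B = T + 4I has rows (6, 1, 6); (2, 7, 3); (2, 4, 5)
w1 = Bv₀ = (6·1 + 1·1 + 6·1; 2·1 + 7·1 + 3·1; 2·1 + 4·1 + 5·1) = (13, 12, 11)
Bw1 = (156, 143, 129)
w1·Bw1 = 5163; w1·w1 = 434; μ ≈ 5163/434 = 11.896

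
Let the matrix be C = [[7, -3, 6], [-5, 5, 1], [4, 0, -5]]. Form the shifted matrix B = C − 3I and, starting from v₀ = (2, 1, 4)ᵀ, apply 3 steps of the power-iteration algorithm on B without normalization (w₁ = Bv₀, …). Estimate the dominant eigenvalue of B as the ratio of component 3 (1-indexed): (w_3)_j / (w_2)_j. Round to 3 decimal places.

B = C − 3I has rows (4, -3, 6); (-5, 2, 1); (4, 0, -8)
w1 = Bv₀ = (29, -4, -24)
w2 = Bw1 = (-16, -177, 308)
w3 = Bw2 = (2315, 34, -2528)
Ratio: -2528/308 = -8.208

-8.208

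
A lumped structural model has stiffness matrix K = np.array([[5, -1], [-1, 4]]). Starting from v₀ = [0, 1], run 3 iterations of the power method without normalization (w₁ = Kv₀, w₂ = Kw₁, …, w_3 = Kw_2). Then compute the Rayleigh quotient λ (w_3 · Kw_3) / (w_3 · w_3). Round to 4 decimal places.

5.3703

w1 = Kv₀ = (-1, 4)
w2 = Kw1 = (-9, 17)
w3 = Kw2 = (-62, 77)
Kw3 = (-387, 370)
w3·Kw3 = (-62)·(-387) + 77·370 = 52484; w3·w3 = (-62)·(-62) + 77·77 = 9773
λ ≈ 52484/9773 = 5.3703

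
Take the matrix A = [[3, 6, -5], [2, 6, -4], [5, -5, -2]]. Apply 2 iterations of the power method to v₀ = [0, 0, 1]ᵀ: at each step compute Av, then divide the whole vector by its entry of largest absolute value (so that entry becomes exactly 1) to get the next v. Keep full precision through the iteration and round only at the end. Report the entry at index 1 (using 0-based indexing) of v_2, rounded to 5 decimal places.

0.89655

Av0 = (-5.000000, -4.000000, -2.000000); divide by -5.000000 → v1 = (1.000000, 0.800000, 0.400000)
Av1 = (5.800000, 5.200000, 0.200000); divide by 5.800000 → v2 = (1.000000, 0.896552, 0.034483)
Requested entry of v2: -26/-29 = 0.89655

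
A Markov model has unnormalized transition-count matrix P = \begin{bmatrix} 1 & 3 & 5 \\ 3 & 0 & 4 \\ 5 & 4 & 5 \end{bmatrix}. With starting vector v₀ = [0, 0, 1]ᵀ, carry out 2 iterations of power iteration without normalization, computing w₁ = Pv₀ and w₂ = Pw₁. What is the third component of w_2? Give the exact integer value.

w1 = Pv₀ = (1·0 + 3·0 + 5·1; 3·0 + 0·0 + 4·1; 5·0 + 4·0 + 5·1) = (5, 4, 5)
w2 = Pw1 = (1·5 + 3·4 + 5·5; 3·5 + 0·4 + 4·5; 5·5 + 4·4 + 5·5) = (42, 35, 66)
The requested component of w2 is 66.

66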